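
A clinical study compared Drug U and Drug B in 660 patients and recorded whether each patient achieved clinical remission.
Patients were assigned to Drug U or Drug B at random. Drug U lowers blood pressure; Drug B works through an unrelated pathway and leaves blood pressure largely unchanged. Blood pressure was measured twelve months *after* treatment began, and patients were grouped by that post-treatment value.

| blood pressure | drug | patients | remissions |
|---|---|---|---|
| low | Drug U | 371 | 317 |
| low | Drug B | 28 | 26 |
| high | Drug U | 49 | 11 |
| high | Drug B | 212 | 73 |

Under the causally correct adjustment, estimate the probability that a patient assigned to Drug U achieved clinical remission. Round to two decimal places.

0.78

Because the drug influences blood pressure, blood pressure is a post-treatment mediator, not a confounder. Stratifying on it would bias the estimate; the causal effect is the crude pooled difference.
So P(outcome | do(Drug U)) is just the pooled rate for Drug U: 328/420 = 0.781.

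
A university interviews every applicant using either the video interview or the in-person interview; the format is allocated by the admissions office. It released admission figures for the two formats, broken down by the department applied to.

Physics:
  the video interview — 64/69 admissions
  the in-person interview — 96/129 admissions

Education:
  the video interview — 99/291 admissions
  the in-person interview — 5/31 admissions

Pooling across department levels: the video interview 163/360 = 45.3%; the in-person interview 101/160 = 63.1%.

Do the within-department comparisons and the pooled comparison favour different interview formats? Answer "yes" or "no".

Within each department level (Physics 92.8% vs 74.4%; Education 34.0% vs 16.1%), the video interview has the higher rate every time. Pooled: 45.3% vs 63.1% — the in-person interview has the higher rate overall. The two comparisons disagree.

yes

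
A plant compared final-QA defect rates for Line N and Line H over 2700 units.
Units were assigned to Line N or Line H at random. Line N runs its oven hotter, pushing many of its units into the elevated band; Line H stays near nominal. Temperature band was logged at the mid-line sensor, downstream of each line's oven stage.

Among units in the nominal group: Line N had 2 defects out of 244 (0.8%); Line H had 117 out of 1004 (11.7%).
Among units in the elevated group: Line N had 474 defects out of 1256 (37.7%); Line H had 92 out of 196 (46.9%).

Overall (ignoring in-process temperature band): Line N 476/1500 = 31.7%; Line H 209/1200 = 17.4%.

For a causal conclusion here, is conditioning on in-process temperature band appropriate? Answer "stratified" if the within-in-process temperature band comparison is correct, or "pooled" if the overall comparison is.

In-process temperature band here is a post-treatment variable shaped by the line; conditioning on it would introduce bias rather than remove it. The overall comparison is the causal one.
Pooled: Line N 31.7% vs Line H 17.4%; Line H is lower overall.

pooled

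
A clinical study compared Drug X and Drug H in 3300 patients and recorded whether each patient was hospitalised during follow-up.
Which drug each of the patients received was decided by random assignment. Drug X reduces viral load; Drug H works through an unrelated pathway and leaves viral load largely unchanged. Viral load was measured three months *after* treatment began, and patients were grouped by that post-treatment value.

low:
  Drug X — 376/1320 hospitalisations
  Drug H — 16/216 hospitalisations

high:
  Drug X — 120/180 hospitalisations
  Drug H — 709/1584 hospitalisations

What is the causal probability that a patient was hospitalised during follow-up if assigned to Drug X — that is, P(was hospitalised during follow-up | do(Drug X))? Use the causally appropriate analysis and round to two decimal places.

Drug H is lower inside every viral load stratum but Drug X is lower in aggregate. Whether to stratify depends on how viral load relates to the drug.
Viral load is recorded after the drug and is itself shifted by it — it sits on the causal path from drug to outcome. Conditioning on a mediator would strip out part of the effect we want; the pooled comparison gives the total causal effect.
So P(outcome | do(Drug X)) is just the pooled rate for Drug X: 496/1500 = 0.331.

0.33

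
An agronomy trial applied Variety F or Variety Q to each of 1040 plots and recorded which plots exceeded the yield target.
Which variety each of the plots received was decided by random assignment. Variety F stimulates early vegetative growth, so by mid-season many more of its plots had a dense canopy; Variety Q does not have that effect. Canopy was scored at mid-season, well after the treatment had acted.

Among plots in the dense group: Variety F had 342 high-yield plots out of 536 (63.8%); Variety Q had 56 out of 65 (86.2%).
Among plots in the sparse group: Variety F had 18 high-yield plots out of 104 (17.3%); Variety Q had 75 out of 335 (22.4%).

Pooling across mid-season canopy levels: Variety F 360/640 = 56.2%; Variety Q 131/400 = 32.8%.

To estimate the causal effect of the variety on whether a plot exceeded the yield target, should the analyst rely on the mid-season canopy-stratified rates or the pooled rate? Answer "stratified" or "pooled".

pooled

Mid-season canopy here is a post-treatment variable shaped by the variety; conditioning on it would introduce bias rather than remove it. The overall comparison is the causal one.
Pooled: Variety F 56.2% vs Variety Q 32.8%; Variety F is higher overall.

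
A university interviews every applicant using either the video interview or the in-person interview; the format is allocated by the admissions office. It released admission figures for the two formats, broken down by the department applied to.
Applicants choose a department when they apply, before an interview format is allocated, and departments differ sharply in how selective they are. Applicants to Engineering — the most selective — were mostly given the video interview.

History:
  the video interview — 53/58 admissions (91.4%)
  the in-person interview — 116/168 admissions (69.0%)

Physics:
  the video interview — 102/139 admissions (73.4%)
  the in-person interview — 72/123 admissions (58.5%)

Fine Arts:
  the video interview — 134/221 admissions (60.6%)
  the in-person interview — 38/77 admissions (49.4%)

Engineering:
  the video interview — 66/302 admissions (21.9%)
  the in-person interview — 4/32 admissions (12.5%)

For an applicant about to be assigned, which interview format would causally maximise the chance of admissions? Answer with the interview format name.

the video interview

Department differs across interview formats for reasons unrelated to any effect of the interview format itself, and it separately predicts the outcome — a classic confounder. We must compare within department levels.
Within each level — History: 91.4% vs 69.0%; Physics: 73.4% vs 58.5%; Fine Arts: 60.6% vs 49.4%; Engineering: 21.9% vs 12.5% — the video interview is higher every time.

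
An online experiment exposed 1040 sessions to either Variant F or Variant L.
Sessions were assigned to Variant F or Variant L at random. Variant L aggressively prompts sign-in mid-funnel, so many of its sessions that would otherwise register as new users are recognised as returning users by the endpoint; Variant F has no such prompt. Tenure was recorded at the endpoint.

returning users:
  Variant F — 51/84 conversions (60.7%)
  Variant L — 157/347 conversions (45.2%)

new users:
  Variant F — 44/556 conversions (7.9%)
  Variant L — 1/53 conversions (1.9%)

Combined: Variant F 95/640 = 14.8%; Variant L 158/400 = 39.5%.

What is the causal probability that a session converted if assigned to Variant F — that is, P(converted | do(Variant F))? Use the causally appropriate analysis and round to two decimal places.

Because the variant influences user tenure, user tenure is a post-treatment mediator, not a confounder. Stratifying on it would bias the estimate; the causal effect is the crude pooled difference.
So P(outcome | do(Variant F)) is just the pooled rate for Variant F: 95/640 = 0.148.

0.15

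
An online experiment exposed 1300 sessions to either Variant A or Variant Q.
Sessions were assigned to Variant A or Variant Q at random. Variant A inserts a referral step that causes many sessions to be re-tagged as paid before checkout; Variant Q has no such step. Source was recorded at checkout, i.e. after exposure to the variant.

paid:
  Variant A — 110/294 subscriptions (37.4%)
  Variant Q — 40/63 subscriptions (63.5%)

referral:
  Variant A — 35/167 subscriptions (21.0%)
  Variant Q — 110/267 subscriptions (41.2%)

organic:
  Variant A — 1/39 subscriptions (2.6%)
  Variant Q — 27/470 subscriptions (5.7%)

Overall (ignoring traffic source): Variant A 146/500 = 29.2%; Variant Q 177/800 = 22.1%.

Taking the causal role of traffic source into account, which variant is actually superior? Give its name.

Variant A

The stratified and pooled comparisons disagree (Variant Q wins within each traffic source; Variant A wins overall), so the answer turns on the causal role of traffic source.
Because the variant influences traffic source, traffic source is a post-treatment mediator, not a confounder. Stratifying on it would bias the estimate; the causal effect is the crude pooled difference.
Pooled: Variant A 29.2% vs Variant Q 22.1%; Variant A is higher overall.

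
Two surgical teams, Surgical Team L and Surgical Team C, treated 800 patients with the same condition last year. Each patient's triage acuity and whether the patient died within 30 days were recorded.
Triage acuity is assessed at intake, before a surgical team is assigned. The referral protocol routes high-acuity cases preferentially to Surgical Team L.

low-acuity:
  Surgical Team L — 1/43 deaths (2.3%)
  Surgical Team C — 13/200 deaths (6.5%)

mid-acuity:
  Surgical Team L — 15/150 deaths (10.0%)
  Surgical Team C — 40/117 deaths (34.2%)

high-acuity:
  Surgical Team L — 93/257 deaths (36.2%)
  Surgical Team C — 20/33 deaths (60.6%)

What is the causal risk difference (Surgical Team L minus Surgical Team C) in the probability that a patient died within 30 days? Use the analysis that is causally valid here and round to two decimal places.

Within every triage acuity level Surgical Team L has the lower rate, yet pooled Surgical Team C does — Simpson's reversal.
Here triage acuity is a common cause — it drives both which surgical team a case falls under and the outcome. The crude comparison mixes populations; the stratum-specific rates are the causally relevant ones.
Adjusting over the population distribution of triage acuity: 0.304·(0.023−0.065) + 0.334·(0.100−0.342) + 0.362·(0.362−0.606) = -0.182.

-0.18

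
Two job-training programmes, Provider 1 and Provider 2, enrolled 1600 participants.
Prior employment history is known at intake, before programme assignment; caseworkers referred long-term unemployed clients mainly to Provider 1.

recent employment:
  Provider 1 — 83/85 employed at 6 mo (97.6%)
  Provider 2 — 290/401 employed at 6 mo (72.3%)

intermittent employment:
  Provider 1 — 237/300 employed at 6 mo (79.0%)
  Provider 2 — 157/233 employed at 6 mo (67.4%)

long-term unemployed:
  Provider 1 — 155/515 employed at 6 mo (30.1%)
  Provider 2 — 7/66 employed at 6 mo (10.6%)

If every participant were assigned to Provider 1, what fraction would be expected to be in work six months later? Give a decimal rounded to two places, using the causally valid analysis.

0.67

Here prior employment history is a common cause — it drives both which programme a case falls under and the outcome. The crude comparison mixes populations; the stratum-specific rates are the causally relevant ones.
Standardising Provider 1 to the population prior employment history mix: 0.304·83/85 + 0.333·237/300 + 0.363·155/515 = 0.669.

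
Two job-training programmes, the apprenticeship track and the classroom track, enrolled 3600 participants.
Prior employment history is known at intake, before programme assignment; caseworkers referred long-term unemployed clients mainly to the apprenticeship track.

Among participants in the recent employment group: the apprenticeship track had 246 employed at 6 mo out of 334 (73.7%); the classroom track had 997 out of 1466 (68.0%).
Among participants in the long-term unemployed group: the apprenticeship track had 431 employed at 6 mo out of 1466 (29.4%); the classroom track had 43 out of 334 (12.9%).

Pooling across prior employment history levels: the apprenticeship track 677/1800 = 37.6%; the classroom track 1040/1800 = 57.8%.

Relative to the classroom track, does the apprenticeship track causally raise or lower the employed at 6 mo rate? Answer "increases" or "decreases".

Within every prior employment history level the apprenticeship track has the higher rate, yet pooled the classroom track does — Simpson's reversal.
Prior employment history is set before the programme has any effect — it is not caused by the programme — and it independently drives the outcome. That makes it a confounder, so the causal comparison is within prior employment history levels.
Within each level — recent employment: 73.7% vs 68.0%; long-term unemployed: 29.4% vs 12.9% — the apprenticeship track is higher every time.

increases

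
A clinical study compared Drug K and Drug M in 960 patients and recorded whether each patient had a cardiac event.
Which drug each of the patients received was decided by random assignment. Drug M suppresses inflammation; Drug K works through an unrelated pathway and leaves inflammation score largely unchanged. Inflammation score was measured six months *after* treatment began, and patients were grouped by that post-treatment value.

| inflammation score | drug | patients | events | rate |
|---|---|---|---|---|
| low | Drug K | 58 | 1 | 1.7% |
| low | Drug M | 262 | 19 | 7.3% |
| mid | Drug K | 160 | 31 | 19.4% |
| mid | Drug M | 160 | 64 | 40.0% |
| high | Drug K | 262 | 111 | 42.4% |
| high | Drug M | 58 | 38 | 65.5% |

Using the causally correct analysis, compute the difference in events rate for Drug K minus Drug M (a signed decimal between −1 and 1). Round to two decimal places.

Inflammation score lies on the pathway drug → inflammation score → outcome, so adjusting for it blocks the indirect effect. For the total causal effect of drug, use the unadjusted pooled rates.
The causal difference is the pooled difference: 0.298 − 0.252 = +0.046.

+0.05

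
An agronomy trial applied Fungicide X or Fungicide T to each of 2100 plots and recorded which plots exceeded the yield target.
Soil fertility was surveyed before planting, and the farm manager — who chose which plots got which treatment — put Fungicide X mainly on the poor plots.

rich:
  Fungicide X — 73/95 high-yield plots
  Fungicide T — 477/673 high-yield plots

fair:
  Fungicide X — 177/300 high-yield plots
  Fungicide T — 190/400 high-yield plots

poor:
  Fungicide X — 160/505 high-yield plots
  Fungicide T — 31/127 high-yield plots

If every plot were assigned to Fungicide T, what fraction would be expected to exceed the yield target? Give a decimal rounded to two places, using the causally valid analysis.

0.49

Soil fertility differs across fungicides for reasons unrelated to any effect of the fungicide itself, and it separately predicts the outcome — a classic confounder. We must compare within soil fertility levels.
Standardising Fungicide T to the population soil fertility mix: 0.366·477/673 + 0.333·190/400 + 0.301·31/127 = 0.491.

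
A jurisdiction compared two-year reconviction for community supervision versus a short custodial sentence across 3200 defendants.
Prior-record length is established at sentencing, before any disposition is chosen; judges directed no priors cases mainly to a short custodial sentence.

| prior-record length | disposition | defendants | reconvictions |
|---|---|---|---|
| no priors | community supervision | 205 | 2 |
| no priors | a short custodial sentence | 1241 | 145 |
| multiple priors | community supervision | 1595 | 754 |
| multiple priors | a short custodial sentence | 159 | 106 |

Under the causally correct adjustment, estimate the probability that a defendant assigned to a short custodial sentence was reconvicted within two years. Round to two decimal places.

Since prior-record length is a pre-existing factor (not a product of the disposition) and it affects the outcome on its own, it is a confounder. The stratified rates, not the pooled rate, identify the causal effect.
Standardising a short custodial sentence to the population prior-record length mix: 0.452·145/1241 + 0.548·106/159 = 0.418.

0.42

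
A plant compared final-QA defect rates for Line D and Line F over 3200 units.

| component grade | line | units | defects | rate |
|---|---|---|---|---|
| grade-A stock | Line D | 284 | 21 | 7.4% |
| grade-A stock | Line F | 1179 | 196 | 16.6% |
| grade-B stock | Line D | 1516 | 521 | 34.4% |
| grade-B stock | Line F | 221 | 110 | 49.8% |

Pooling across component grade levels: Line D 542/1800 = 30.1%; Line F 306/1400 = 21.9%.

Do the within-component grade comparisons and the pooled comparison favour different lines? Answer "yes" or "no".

Within each component grade level (grade-A stock 7.4% vs 16.6%; grade-B stock 34.4% vs 49.8%), Line D has the lower rate every time. Pooled: 30.1% vs 21.9% — Line F has the lower rate overall. The two comparisons disagree.

yes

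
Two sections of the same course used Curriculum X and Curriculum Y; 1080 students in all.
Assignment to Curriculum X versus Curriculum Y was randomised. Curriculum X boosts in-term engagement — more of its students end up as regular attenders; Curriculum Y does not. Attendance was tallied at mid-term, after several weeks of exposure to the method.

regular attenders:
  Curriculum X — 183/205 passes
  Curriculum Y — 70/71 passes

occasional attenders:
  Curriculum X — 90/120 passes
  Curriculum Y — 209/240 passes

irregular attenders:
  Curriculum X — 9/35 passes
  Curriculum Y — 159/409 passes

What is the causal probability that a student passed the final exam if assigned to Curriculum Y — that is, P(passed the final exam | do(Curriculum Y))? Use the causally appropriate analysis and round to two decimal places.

Curriculum Y is higher inside every mid-term attendance stratum but Curriculum X is higher in aggregate. Whether to stratify depends on how mid-term attendance relates to the teaching method.
Stratifying would compare teaching methods among students the teaching methods themselves sorted into mid-term attendance groups — a form of selection on an intermediate. The unconditioned pooled rates give the total causal effect.
So P(outcome | do(Curriculum Y)) is just the pooled rate for Curriculum Y: 438/720 = 0.608.

0.61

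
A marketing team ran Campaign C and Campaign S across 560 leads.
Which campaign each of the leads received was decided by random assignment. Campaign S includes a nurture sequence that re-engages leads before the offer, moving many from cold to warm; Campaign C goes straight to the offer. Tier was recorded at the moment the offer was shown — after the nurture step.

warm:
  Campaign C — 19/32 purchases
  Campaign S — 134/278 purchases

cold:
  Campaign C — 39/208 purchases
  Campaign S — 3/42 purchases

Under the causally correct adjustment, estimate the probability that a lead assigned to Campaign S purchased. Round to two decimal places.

Campaign C is higher inside every engagement tier stratum but Campaign S is higher in aggregate. Whether to stratify depends on how engagement tier relates to the campaign.
The distribution of engagement tier is itself part of what the campaign does — it is an intermediate outcome. Holding it fixed would remove that part of the effect; the total effect is the pooled difference.
So P(outcome | do(Campaign S)) is just the pooled rate for Campaign S: 137/320 = 0.428.

0.43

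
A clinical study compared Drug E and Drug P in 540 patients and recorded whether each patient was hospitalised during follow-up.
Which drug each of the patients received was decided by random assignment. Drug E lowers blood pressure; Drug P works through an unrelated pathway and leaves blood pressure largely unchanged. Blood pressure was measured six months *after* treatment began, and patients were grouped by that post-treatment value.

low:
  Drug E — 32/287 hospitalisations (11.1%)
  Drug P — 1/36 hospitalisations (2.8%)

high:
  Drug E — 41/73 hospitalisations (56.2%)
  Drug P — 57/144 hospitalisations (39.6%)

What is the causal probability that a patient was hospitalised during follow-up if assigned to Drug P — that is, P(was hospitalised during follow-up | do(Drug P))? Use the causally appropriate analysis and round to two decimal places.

The blood pressure-specific comparison favours Drug P throughout, but the pooled figures favour Drug E. The question is whether to condition on blood pressure.
Because the drug influences blood pressure, blood pressure is a post-treatment mediator, not a confounder. Stratifying on it would bias the estimate; the causal effect is the crude pooled difference.
So P(outcome | do(Drug P)) is just the pooled rate for Drug P: 58/180 = 0.322.

0.32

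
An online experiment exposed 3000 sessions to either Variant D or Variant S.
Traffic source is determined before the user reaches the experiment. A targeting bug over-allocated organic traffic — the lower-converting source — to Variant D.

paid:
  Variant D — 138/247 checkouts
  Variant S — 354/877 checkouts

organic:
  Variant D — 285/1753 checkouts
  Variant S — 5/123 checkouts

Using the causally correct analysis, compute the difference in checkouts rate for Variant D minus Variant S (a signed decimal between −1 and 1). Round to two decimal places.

+0.13

Here traffic source is a common cause — it drives both which variant a case falls under and the outcome. The crude comparison mixes populations; the stratum-specific rates are the causally relevant ones.
Adjusting over the population distribution of traffic source: 0.375·(0.559−0.404) + 0.625·(0.163−0.041) = +0.134.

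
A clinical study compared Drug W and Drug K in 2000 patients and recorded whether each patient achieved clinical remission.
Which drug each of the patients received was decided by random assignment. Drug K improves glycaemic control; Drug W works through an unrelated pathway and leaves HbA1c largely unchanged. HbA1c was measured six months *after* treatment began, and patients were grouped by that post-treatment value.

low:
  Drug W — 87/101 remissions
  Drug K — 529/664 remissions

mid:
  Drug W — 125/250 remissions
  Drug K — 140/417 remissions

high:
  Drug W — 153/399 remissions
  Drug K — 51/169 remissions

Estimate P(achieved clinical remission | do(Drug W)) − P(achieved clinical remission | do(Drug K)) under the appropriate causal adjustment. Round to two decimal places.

HbA1c lies on the pathway drug → HbA1c → outcome, so adjusting for it blocks the indirect effect. For the total causal effect of drug, use the unadjusted pooled rates.
The causal difference is the pooled difference: 0.487 − 0.576 = -0.089.

-0.09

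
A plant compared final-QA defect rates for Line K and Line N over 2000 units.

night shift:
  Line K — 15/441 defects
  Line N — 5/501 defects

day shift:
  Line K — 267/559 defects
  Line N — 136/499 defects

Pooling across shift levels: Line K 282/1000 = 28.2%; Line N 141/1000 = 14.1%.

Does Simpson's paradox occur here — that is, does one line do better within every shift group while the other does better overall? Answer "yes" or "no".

no

Within each shift level (night shift 3.4% vs 1.0%; day shift 47.8% vs 27.3%), Line N has the lower rate every time. Pooled: 28.2% vs 14.1% — Line N has the lower rate overall. They agree.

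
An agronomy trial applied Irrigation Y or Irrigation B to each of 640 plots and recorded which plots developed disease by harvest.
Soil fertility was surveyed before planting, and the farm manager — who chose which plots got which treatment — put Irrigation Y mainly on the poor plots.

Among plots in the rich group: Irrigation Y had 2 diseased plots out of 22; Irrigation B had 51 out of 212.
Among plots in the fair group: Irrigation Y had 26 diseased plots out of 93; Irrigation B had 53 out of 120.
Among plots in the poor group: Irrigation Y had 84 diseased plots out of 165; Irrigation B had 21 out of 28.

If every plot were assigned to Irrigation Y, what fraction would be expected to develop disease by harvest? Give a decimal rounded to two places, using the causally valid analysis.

0.28

Irrigation Y is lower inside every soil fertility stratum but Irrigation B is lower in aggregate. Whether to stratify depends on how soil fertility relates to the irrigation.
Nothing the irrigation does changes soil fertility; the imbalance is an allocation artefact. With soil fertility also predicting the outcome, the pooled figure is confounded, and the within-stratum comparison is the causal one.
Standardising Irrigation Y to the population soil fertility mix: 0.366·2/22 + 0.333·26/93 + 0.302·84/165 = 0.280.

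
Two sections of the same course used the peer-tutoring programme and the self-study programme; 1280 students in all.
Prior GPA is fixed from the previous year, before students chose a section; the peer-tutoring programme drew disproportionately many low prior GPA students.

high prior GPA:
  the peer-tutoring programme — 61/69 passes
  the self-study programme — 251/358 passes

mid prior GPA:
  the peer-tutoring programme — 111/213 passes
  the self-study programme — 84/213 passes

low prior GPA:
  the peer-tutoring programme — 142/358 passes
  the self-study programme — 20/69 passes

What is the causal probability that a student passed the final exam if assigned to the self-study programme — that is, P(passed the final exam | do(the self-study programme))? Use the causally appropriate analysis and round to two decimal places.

the peer-tutoring programme is higher inside every prior GPA band stratum but the self-study programme is higher in aggregate. Whether to stratify depends on how prior GPA band relates to the teaching method.
Since prior GPA band is a pre-existing factor (not a product of the teaching method) and it affects the outcome on its own, it is a confounder. The stratified rates, not the pooled rate, identify the causal effect.
Standardising the self-study programme to the population prior GPA band mix: 0.334·251/358 + 0.333·84/213 + 0.334·20/69 = 0.462.

0.46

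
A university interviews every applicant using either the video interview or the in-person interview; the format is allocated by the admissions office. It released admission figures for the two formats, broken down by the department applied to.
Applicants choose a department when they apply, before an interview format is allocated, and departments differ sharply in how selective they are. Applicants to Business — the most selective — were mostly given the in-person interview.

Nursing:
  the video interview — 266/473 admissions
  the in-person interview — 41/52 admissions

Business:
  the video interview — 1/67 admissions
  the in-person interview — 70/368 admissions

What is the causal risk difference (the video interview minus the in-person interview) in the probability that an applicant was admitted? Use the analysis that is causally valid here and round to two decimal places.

Department differs across interview formats for reasons unrelated to any effect of the interview format itself, and it separately predicts the outcome — a classic confounder. We must compare within department levels.
Adjusting over the population distribution of department: 0.547·(0.562−0.788) + 0.453·(0.015−0.190) = -0.203.

-0.20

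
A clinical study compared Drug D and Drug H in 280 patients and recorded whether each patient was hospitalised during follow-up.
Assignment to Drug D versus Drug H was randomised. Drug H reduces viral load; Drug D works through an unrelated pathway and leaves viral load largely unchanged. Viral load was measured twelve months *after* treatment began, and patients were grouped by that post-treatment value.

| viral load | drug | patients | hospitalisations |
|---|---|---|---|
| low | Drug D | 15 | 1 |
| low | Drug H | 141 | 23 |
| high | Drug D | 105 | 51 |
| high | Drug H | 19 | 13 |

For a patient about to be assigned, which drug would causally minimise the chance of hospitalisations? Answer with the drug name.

Drug H

Drug D is lower inside every viral load stratum but Drug H is lower in aggregate. Whether to stratify depends on how viral load relates to the drug.
Because the drug influences viral load, viral load is a post-treatment mediator, not a confounder. Stratifying on it would bias the estimate; the causal effect is the crude pooled difference.
Pooled: Drug D 43.3% vs Drug H 22.5%; Drug H is lower overall.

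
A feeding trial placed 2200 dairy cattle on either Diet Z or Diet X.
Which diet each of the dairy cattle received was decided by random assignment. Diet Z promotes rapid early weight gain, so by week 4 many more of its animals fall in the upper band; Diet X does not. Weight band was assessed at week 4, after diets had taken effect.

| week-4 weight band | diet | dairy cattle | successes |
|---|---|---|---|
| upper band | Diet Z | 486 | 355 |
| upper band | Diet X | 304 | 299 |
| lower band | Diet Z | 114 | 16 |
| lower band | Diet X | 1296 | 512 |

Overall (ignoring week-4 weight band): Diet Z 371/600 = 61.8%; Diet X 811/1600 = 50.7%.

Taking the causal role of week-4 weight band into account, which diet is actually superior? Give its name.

Diet Z

Week-4 weight band here is a post-treatment variable shaped by the diet; conditioning on it would introduce bias rather than remove it. The overall comparison is the causal one.
Pooled: Diet Z 61.8% vs Diet X 50.7%; Diet Z is higher overall.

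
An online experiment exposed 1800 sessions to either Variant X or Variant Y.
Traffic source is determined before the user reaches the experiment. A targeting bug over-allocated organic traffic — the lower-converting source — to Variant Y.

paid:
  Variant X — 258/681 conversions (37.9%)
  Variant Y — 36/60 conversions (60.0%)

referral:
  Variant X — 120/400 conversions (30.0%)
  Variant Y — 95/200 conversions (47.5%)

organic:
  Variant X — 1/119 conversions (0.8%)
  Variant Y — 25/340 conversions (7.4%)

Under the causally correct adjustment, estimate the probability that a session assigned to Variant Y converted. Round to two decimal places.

0.42

Traffic source is set before the variant has any effect — it is not caused by the variant — and it independently drives the outcome. That makes it a confounder, so the causal comparison is within traffic source levels.
Standardising Variant Y to the population traffic source mix: 0.412·36/60 + 0.333·95/200 + 0.255·25/340 = 0.424.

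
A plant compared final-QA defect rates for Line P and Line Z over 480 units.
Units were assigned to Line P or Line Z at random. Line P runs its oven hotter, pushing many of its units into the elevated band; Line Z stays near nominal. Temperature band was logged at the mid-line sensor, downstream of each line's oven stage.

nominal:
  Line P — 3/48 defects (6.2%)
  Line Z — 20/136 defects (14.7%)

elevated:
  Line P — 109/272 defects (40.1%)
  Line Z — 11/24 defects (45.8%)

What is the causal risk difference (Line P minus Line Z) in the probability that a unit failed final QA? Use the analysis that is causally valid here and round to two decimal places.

In-process temperature band lies on the pathway line → in-process temperature band → outcome, so adjusting for it blocks the indirect effect. For the total causal effect of line, use the unadjusted pooled rates.
The causal difference is the pooled difference: 0.350 − 0.194 = +0.156.

+0.16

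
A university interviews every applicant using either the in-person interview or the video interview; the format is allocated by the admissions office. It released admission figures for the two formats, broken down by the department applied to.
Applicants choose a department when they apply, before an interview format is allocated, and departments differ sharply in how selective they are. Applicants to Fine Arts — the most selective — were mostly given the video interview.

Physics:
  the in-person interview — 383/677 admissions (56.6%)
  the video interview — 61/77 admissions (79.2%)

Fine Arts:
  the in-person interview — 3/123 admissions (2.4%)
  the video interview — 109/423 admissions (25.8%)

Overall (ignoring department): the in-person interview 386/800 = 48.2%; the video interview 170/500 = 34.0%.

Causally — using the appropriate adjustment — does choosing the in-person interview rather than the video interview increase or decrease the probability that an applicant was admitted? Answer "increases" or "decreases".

decreases

the video interview is higher inside every department stratum but the in-person interview is higher in aggregate. Whether to stratify depends on how department relates to the interview format.
Since department is a pre-existing factor (not a product of the interview format) and it affects the outcome on its own, it is a confounder. The stratified rates, not the pooled rate, identify the causal effect.
Within each level — Physics: 56.6% vs 79.2%; Fine Arts: 2.4% vs 25.8% — the video interview is higher every time.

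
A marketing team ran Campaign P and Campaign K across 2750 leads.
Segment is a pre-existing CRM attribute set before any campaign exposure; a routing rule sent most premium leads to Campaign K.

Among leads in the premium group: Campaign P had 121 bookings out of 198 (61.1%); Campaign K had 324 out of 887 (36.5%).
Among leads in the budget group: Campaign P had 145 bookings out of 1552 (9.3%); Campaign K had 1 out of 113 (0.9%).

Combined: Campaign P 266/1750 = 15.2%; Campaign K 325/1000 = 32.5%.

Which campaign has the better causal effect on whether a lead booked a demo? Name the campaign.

The imbalance in customer segment arose from how leads were allocated, not from anything the campaign did; and customer segment independently affects the outcome. The pooled gap is confounded — condition on customer segment.
Within each level — premium: 61.1% vs 36.5%; budget: 9.3% vs 0.9% — Campaign P is higher every time.

Campaign P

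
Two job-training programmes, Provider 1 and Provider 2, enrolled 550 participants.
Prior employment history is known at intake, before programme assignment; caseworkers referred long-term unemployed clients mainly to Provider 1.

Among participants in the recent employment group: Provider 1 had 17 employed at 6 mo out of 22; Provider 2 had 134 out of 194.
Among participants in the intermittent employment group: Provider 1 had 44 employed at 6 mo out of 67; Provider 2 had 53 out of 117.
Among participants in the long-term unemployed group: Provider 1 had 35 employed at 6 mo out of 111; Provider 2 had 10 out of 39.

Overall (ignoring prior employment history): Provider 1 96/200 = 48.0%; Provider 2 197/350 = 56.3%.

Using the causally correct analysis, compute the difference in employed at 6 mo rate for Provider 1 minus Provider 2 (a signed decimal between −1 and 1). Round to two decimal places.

Prior employment history satisfies the back-door criterion: it is not a descendant of the programme, and it blocks the spurious path from programme to outcome. Adjusting for it (i.e., using the within-prior employment history rates) gives the causal effect.
Adjusting over the population distribution of prior employment history: 0.393·(0.773−0.691) + 0.335·(0.657−0.453) + 0.273·(0.315−0.256) = +0.116.

+0.12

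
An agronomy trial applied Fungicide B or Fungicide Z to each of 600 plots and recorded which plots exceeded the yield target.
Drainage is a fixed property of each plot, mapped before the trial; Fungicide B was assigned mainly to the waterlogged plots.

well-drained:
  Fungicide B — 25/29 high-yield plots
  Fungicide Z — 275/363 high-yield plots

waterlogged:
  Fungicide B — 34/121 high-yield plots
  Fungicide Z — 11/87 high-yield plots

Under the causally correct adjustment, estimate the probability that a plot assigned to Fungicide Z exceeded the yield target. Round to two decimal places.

The stratified and pooled comparisons disagree (Fungicide B wins within each field drainage; Fungicide Z wins overall), so the answer turns on the causal role of field drainage.
Field drainage differs across fungicides for reasons unrelated to any effect of the fungicide itself, and it separately predicts the outcome — a classic confounder. We must compare within field drainage levels.
Standardising Fungicide Z to the population field drainage mix: 0.653·275/363 + 0.347·11/87 = 0.539.

0.54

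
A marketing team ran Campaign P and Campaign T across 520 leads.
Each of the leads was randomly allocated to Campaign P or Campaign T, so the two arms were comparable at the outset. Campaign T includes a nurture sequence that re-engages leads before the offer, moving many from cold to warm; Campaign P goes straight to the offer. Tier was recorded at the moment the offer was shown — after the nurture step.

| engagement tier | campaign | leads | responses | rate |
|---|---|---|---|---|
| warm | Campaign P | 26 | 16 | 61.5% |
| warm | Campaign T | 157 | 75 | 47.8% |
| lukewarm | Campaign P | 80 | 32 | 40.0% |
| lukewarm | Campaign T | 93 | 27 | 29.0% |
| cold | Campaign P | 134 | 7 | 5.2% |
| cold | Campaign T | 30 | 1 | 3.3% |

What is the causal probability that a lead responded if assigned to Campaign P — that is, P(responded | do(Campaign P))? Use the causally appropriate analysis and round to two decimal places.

Within every engagement tier level Campaign P has the higher rate, yet pooled Campaign T does — Simpson's reversal.
Stratifying would compare campaigns among leads the campaigns themselves sorted into engagement tier groups — a form of selection on an intermediate. The unconditioned pooled rates give the total causal effect.
So P(outcome | do(Campaign P)) is just the pooled rate for Campaign P: 55/240 = 0.229.

0.23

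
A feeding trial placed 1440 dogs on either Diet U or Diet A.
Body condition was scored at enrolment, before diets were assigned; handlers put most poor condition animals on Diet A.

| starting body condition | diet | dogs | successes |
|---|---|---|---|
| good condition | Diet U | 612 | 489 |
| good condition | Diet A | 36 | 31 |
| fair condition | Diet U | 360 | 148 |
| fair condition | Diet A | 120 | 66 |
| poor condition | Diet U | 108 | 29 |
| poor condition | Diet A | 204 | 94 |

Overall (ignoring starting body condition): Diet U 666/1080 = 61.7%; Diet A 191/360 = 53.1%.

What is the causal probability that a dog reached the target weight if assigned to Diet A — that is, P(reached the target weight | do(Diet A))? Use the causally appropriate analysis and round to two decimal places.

Starting body condition differs across diets for reasons unrelated to any effect of the diet itself, and it separately predicts the outcome — a classic confounder. We must compare within starting body condition levels.
Standardising Diet A to the population starting body condition mix: 0.450·31/36 + 0.333·66/120 + 0.217·94/204 = 0.671.

0.67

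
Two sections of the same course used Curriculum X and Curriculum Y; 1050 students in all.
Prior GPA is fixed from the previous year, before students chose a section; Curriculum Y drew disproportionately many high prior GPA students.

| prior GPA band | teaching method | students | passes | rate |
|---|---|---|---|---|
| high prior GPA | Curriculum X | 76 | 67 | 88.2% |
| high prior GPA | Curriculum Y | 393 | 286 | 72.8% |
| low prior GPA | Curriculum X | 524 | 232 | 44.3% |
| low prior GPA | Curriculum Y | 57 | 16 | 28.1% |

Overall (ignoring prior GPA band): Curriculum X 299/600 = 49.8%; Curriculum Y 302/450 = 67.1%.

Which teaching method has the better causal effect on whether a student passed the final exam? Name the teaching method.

The stratified and pooled comparisons disagree (Curriculum X wins within each prior GPA band; Curriculum Y wins overall), so the answer turns on the causal role of prior GPA band.
Nothing the teaching method does changes prior GPA band; the imbalance is an allocation artefact. With prior GPA band also predicting the outcome, the pooled figure is confounded, and the within-stratum comparison is the causal one.
Within each level — high prior GPA: 88.2% vs 72.8%; low prior GPA: 44.3% vs 28.1% — Curriculum X is higher every time.

Curriculum X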